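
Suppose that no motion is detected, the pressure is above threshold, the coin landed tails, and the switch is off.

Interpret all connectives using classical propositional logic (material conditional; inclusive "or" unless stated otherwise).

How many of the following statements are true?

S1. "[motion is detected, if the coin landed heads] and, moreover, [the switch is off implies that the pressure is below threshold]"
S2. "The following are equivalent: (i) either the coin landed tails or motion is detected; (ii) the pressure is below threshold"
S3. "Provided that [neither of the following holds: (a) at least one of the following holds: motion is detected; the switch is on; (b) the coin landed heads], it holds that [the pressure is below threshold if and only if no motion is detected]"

Let R = "the coin landed heads" (F), P = "motion is detected" (F), S = "the switch is on" (F), Q = "the pressure is above threshold" (T).

S1: In symbols: (R → P) ∧ (¬S → ¬Q)

R → P = F → F = T
¬S = ¬F = T
¬Q = ¬T = F
¬S → ¬Q = T → F = F
(R → P) ∧ (¬S → ¬Q) = T ∧ F = F
Hence S1 is false.

S2: Formalization: (¬R ∨ P) ↔ ¬Q

¬R = ¬F = T
¬R ∨ P = T ∨ F = T
¬Q = ¬T = F
(¬R ∨ P) ↔ ¬Q = T ↔ F = F
Hence S2 is false.

S3: This is ((P ∨ S) ↓ R) → (¬Q ↔ ¬P).

P ∨ S = F ∨ F = F
(P ∨ S) ↓ R = F ↓ F = T
¬Q = ¬T = F
¬P = ¬F = T
¬Q ↔ ¬P = F ↔ T = F
((P ∨ S) ↓ R) → (¬Q ↔ ¬P) = T → F = F
Hence S3 is false.

True statements: 0 (none).

0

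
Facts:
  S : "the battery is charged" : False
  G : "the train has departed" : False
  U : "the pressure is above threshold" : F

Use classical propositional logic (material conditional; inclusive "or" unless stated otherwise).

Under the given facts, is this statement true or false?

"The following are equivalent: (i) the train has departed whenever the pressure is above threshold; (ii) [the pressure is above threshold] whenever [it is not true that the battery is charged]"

Parsed as (U → G) ↔ (¬S → U)

U → G = F → F = T
¬S = ¬F = T
¬S → U = T → F = F
(U → G) ↔ (¬S → U) = T ↔ F = F

False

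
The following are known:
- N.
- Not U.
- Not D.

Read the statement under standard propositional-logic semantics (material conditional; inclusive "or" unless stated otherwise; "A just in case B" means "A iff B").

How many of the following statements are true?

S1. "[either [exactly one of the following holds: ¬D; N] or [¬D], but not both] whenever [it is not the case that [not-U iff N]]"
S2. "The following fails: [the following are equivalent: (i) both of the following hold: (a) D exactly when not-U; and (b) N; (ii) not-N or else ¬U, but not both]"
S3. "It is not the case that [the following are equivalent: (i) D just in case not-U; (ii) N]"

S1: Parsed as not (not U iff N) -> ((not D xor N) xor not D)

not U = not False = True
not U iff N = True iff True = True
not (not U iff N) = not True = False
not D = not False = True
not D xor N = True xor True = False
not D = not False = True
(not D xor N) xor not D = False xor True = True
not (not U iff N) -> ((not D xor N) xor not D) = False -> True = True
Thus S1 is true.

S2: Parsed as not (((D iff not U) and N) iff (not N xor not U))

not U = not False = True
D iff not U = False iff True = False
(D iff not U) and N = False and True = False
not N = not True = False
not U = not False = True
not N xor not U = False xor True = True
((D iff not U) and N) iff (not N xor not U) = False iff True = False
not (((D iff not U) and N) iff (not N xor not U)) = not False = True
Thus S2 is true.

S3: Formalization: not ((D iff not U) iff N)

not U = not False = True
D iff not U = False iff True = False
(D iff not U) iff N = False iff True = False
not ((D iff not U) iff N) = not False = True
Hence S3 is true.

Count: 3.

3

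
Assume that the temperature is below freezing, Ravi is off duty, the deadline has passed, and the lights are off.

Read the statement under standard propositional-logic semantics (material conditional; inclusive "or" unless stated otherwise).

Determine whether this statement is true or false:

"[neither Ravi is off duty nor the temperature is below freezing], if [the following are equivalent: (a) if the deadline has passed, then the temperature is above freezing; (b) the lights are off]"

Let R = "the deadline has passed" (True), P = "the temperature is below freezing" (True), S = "the lights are on" (False), Q = "Ravi is on call" (False).
Formalization: ((R -> not P) iff not S) -> (not Q nor P)

not P = not True = False
R -> not P = True -> False = False
not S = not False = True
(R -> not P) iff not S = False iff True = False
not Q = not False = True
not Q nor P = True nor True = False
((R -> not P) iff not S) -> (not Q nor P) = False -> False = True

true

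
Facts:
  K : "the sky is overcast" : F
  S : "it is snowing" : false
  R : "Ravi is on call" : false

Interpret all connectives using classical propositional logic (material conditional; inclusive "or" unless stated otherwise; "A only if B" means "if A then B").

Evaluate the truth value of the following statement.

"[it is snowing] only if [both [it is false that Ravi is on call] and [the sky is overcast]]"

Values: S=F, R=F, K=F.
In symbols: S → (¬R ∧ K)

¬R = ¬F = T
¬R ∧ K = T ∧ F = F
S → (¬R ∧ K) = F → F = T

true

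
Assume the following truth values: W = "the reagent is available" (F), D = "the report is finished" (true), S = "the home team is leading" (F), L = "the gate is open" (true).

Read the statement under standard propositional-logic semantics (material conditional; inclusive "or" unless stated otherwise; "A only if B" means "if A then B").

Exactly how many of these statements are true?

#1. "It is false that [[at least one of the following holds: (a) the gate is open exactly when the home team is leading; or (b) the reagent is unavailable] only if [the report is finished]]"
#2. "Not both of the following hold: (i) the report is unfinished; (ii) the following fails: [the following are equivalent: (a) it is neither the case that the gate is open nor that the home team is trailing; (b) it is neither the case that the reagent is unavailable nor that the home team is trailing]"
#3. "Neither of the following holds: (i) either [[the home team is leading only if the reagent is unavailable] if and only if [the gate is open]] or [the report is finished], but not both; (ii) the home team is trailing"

1

#1: Parsed as ¬(((L ↔ S) ∨ ¬W) → D)

L ↔ S = T ↔ F = F
¬W = ¬F = T
(L ↔ S) ∨ ¬W = F ∨ T = T
((L ↔ S) ∨ ¬W) → D = T → T = T
¬(((L ↔ S) ∨ ¬W) → D) = ¬T = F
Thus #1 is false.

#2: Parsed as ¬D ↑ ¬((L ↓ ¬S) ↔ (¬W ↓ ¬S))

¬D = ¬T = F
¬S = ¬F = T
L ↓ ¬S = T ↓ T = F
¬W = ¬F = T
¬S = ¬F = T
¬W ↓ ¬S = T ↓ T = F
(L ↓ ¬S) ↔ (¬W ↓ ¬S) = F ↔ F = T
¬((L ↓ ¬S) ↔ (¬W ↓ ¬S)) = ¬T = F
¬D ↑ ¬((L ↓ ¬S) ↔ (¬W ↓ ¬S)) = F ↑ F = T
Hence #2 is true.

#3: In symbols: (((S → ¬W) ↔ L) ⊕ D) ↓ ¬S

¬W = ¬F = T
S → ¬W = F → T = T
(S → ¬W) ↔ L = T ↔ T = T
((S → ¬W) ↔ L) ⊕ D = T ⊕ T = F
¬S = ¬F = T
(((S → ¬W) ↔ L) ⊕ D) ↓ ¬S = F ↓ T = F
So #3 is false.

True statements: 1 (#2).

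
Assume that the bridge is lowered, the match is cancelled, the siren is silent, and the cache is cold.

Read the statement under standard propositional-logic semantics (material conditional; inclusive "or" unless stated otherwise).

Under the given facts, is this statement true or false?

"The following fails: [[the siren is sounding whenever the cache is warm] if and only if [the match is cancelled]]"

false

Let S = "the cache is warm" (False), R = "the siren is sounding" (False), Q = "the match is cancelled" (True).
Parsed as not ((S -> R) iff Q)

S -> R = False -> False = True
(S -> R) iff Q = True iff True = True
not ((S -> R) iff Q) = not True = False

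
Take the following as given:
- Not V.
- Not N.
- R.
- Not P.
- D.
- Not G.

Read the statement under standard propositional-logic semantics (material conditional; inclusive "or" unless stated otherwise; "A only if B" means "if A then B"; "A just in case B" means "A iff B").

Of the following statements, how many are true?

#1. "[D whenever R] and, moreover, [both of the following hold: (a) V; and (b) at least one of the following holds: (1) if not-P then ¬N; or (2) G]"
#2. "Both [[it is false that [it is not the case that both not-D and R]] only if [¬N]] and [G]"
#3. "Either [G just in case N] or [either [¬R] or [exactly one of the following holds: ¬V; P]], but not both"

0

#1: In symbols: (R → D) ∧ (V ∧ ((¬P → ¬N) ∨ G))

R → D = T → T = T
¬P = ¬F = T
¬N = ¬F = T
¬P → ¬N = T → T = T
(¬P → ¬N) ∨ G = T ∨ F = T
V ∧ ((¬P → ¬N) ∨ G) = F ∧ T = F
(R → D) ∧ (V ∧ ((¬P → ¬N) ∨ G)) = T ∧ F = F
So #1 is false.

#2: This is (¬(¬D ↑ R) → ¬N) ∧ G.

¬D = ¬T = F
¬D ↑ R = F ↑ T = T
¬(¬D ↑ R) = ¬T = F
¬N = ¬F = T
¬(¬D ↑ R) → ¬N = F → T = T
(¬(¬D ↑ R) → ¬N) ∧ G = T ∧ F = F
Hence #2 is false.

#3: This is (G ↔ N) ⊕ (¬R ∨ (¬V ⊕ P)).

G ↔ N = F ↔ F = T
¬R = ¬T = F
¬V = ¬F = T
¬V ⊕ P = T ⊕ F = T
¬R ∨ (¬V ⊕ P) = F ∨ T = T
(G ↔ N) ⊕ (¬R ∨ (¬V ⊕ P)) = T ⊕ T = F
Hence #3 is false.

0 of the 3 statements are true (none).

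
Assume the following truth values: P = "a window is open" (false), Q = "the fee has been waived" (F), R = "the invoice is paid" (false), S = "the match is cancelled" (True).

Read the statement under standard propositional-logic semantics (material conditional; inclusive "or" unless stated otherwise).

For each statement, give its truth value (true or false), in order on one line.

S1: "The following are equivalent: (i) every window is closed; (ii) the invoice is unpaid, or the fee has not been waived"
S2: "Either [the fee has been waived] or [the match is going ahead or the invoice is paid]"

S1: Parsed as not P iff (not R or not Q)

not P = not False = True
not R = not False = True
not Q = not False = True
not R or not Q = True or True = True
not P iff (not R or not Q) = True iff True = True
Hence S1 is true.

S2: In symbols: Q or (not S or R)

not S = not True = False
not S or R = False or False = False
Q or (not S or R) = False or False = False
Hence S2 is false.

S1 True, S2 False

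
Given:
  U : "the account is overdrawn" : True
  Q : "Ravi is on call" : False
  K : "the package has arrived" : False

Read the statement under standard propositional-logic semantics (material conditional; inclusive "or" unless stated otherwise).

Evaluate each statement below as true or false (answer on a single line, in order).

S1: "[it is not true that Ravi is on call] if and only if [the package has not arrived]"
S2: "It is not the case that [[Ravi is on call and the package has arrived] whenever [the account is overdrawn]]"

S1: In symbols: ¬Q ↔ ¬K

¬Q = ¬F = T
¬K = ¬F = T
¬Q ↔ ¬K = T ↔ T = T
So S1 is true.

S2: Parsed as ¬(U → (Q ∧ K))

Q ∧ K = F ∧ F = F
U → (Q ∧ K) = T → F = F
¬(U → (Q ∧ K)) = ¬F = T
Hence S2 is true.

S1 True, S2 True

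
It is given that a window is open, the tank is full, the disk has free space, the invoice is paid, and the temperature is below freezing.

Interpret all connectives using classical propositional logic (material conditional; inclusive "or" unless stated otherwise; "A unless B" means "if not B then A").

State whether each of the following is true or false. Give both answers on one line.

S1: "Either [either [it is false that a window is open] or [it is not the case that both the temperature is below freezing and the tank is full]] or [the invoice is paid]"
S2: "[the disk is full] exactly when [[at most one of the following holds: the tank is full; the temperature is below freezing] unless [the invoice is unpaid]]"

S1 true; S2 true

Let P = "a window is open" (T), U = "the temperature is below freezing" (T), Q = "the tank is full" (T), S = "the invoice is paid" (T), R = "the disk is full" (F).

S1: Formalization: (¬P ∨ (U ↑ Q)) ∨ S

¬P = ¬T = F
U ↑ Q = T ↑ T = F
¬P ∨ (U ↑ Q) = F ∨ F = F
(¬P ∨ (U ↑ Q)) ∨ S = F ∨ T = T
Thus S1 is true.

S2: Parsed as R ↔ ((Q ↑ U) ∨ ¬S)

Q ↑ U = T ↑ T = F
¬S = ¬T = F
(Q ↑ U) ∨ ¬S = F ∨ F = F
R ↔ ((Q ↑ U) ∨ ¬S) = F ↔ F = T
Thus S2 is true.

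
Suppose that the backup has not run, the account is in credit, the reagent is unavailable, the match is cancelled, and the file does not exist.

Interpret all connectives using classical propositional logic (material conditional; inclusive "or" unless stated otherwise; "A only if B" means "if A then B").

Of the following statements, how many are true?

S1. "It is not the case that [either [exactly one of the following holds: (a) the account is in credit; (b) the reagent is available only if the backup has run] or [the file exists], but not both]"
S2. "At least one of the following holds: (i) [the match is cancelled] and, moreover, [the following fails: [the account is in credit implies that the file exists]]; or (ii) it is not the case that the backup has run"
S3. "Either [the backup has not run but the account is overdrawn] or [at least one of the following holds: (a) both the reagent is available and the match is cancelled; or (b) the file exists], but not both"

2

Let Q = "the account is overdrawn" (F), R = "the reagent is available" (F), P = "the backup has run" (F), U = "the file exists" (F), S = "the match is cancelled" (T).

S1: This is ¬((¬Q ⊕ (R → P)) ⊕ U).

¬Q = ¬F = T
R → P = F → F = T
¬Q ⊕ (R → P) = T ⊕ T = F
(¬Q ⊕ (R → P)) ⊕ U = F ⊕ F = F
¬((¬Q ⊕ (R → P)) ⊕ U) = ¬F = T
So S1 is true.

S2: Parsed as (S ∧ ¬(¬Q → U)) ∨ ¬P

¬Q = ¬F = T
¬Q → U = T → F = F
¬(¬Q → U) = ¬F = T
S ∧ ¬(¬Q → U) = T ∧ T = T
¬P = ¬F = T
(S ∧ ¬(¬Q → U)) ∨ ¬P = T ∨ T = T
Hence S2 is true.

S3: Formalization: (¬P ∧ Q) ⊕ ((R ∧ S) ∨ U)

¬P = ¬F = T
¬P ∧ Q = T ∧ F = F
R ∧ S = F ∧ T = F
(R ∧ S) ∨ U = F ∨ F = F
(¬P ∧ Q) ⊕ ((R ∧ S) ∨ U) = F ⊕ F = F
Hence S3 is false.

True statements: 2 (S1, S2).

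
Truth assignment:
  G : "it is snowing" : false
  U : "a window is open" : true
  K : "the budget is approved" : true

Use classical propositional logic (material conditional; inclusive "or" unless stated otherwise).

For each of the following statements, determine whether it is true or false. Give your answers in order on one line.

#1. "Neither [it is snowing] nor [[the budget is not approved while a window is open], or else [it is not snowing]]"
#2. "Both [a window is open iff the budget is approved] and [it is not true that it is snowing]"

#1 false, #2 true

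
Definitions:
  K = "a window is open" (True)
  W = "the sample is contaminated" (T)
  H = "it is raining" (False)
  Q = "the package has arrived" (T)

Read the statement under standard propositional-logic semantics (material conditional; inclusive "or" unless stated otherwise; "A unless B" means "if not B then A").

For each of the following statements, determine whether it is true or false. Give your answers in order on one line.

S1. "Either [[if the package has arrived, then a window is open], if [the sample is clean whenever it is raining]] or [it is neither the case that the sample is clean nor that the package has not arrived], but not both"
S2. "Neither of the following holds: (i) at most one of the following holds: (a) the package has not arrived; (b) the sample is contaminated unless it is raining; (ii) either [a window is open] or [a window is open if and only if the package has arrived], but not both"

S1 F; S2 F

S1: This is ((H -> ~W) -> (Q -> K)) xor (~W nor ~Q).

~W = ~T = F
H -> ~W = F -> F = T
Q -> K = T -> T = T
(H -> ~W) -> (Q -> K) = T -> T = T
~W = ~T = F
~Q = ~T = F
~W nor ~Q = F nor F = T
((H -> ~W) -> (Q -> K)) xor (~W nor ~Q) = T xor T = F
So S1 is false.

S2: Formalization: (~Q nand (W | H)) nor (K xor (K <-> Q))

~Q = ~T = F
W | H = T | F = T
~Q nand (W | H) = F nand T = T
K <-> Q = T <-> T = T
K xor (K <-> Q) = T xor T = F
(~Q nand (W | H)) nor (K xor (K <-> Q)) = T nor F = F
Thus S2 is false.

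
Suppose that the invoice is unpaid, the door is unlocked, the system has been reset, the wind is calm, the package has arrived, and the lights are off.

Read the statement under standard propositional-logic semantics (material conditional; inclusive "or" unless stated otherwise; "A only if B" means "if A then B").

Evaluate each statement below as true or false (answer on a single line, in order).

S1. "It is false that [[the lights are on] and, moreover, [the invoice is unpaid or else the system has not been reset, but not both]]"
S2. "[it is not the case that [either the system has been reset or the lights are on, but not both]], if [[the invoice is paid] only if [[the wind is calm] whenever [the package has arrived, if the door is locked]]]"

S1 T, S2 F

Let V = "the lights are on" (F), P = "the invoice is paid" (F), R = "the system has been reset" (T), Q = "the door is locked" (F), U = "the package has arrived" (T), S = "the wind is strong" (F).

S1: This is ~(V & (~P xor ~R)).

~P = ~F = T
~R = ~T = F
~P xor ~R = T xor F = T
V & (~P xor ~R) = F & T = F
~(V & (~P xor ~R)) = ~F = T
Thus S1 is true.

S2: Parsed as (P -> ((Q -> U) -> ~S)) -> ~(R xor V)

Q -> U = F -> T = T
~S = ~F = T
(Q -> U) -> ~S = T -> T = T
P -> ((Q -> U) -> ~S) = F -> T = T
R xor V = T xor F = T
~(R xor V) = ~T = F
(P -> ((Q -> U) -> ~S)) -> ~(R xor V) = T -> F = F
Hence S2 is false.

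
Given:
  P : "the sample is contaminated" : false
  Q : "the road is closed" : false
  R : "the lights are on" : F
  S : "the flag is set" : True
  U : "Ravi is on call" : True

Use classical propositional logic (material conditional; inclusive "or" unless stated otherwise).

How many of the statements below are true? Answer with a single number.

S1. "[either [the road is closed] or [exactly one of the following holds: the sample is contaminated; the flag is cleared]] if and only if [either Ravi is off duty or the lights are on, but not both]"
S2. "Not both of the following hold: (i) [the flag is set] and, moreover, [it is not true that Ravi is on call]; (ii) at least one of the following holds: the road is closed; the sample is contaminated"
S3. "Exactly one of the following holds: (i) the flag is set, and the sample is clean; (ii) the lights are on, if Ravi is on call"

3

S1: In symbols: (Q or (P xor not S)) iff (not U xor R)

not S = not True = False
P xor not S = False xor False = False
Q or (P xor not S) = False or False = False
not U = not True = False
not U xor R = False xor False = False
(Q or (P xor not S)) iff (not U xor R) = False iff False = True
Hence S1 is true.

S2: In symbols: (S and not U) nand (Q or P)

not U = not True = False
S and not U = True and False = False
Q or P = False or False = False
(S and not U) nand (Q or P) = False nand False = True
So S2 is true.

S3: In symbols: (S and not P) xor (U -> R)

not P = not False = True
S and not P = True and True = True
U -> R = True -> False = False
(S and not P) xor (U -> R) = True xor False = True
So S3 is true.

Count: 3.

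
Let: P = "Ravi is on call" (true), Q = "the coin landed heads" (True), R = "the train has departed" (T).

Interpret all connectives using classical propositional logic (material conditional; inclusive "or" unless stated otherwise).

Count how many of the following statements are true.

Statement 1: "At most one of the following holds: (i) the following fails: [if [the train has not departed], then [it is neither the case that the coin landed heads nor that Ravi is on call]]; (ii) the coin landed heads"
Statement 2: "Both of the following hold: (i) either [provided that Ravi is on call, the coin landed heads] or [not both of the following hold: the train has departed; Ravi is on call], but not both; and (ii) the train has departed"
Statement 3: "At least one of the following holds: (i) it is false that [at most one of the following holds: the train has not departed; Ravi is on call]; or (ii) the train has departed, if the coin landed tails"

3

Statement 1: Parsed as not (not R -> (Q nor P)) nand Q

not R = not True = False
Q nor P = True nor True = False
not R -> (Q nor P) = False -> False = True
not (not R -> (Q nor P)) = not True = False
not (not R -> (Q nor P)) nand Q = False nand True = True
Thus Statement 1 is true.

Statement 2: In symbols: ((P -> Q) xor (R nand P)) and R

P -> Q = True -> True = True
R nand P = True nand True = False
(P -> Q) xor (R nand P) = True xor False = True
((P -> Q) xor (R nand P)) and R = True and True = True
Thus Statement 2 is true.

Statement 3: In symbols: not (not R nand P) or (not Q -> R)

not R = not True = False
not R nand P = False nand True = True
not (not R nand P) = not True = False
not Q = not True = False
not Q -> R = False -> True = True
not (not R nand P) or (not Q -> R) = False or True = True
Thus Statement 3 is true.

3 of the 3 statements are true (Statement 1, Statement 2, Statement 3).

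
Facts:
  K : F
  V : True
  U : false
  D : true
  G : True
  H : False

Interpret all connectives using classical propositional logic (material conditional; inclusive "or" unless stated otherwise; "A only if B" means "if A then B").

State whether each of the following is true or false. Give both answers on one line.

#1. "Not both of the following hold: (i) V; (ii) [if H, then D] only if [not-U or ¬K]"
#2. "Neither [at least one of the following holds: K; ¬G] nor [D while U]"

#1 false, #2 true

#1: In symbols: V nand ((H -> D) -> (~U | ~K))

H -> D = F -> T = T
~U = ~F = T
~K = ~F = T
~U | ~K = T | T = T
(H -> D) -> (~U | ~K) = T -> T = T
V nand ((H -> D) -> (~U | ~K)) = T nand T = F
Thus #1 is false.

#2: This is (K | ~G) nor (D & U).

~G = ~T = F
K | ~G = F | F = F
D & U = T & F = F
(K | ~G) nor (D & U) = F nor F = T
So #2 is true.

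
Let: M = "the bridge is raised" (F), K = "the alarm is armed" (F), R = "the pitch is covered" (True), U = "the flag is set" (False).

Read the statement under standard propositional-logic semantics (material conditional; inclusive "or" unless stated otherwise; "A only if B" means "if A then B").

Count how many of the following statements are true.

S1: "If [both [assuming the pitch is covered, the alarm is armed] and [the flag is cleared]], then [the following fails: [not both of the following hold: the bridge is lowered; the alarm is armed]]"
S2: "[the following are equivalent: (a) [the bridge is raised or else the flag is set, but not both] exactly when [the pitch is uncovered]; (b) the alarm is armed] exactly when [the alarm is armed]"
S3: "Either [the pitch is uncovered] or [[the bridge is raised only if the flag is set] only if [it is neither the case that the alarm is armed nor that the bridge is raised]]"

S1: In symbols: ((R -> K) & ~U) -> ~(~M nand K)

R -> K = T -> F = F
~U = ~F = T
(R -> K) & ~U = F & T = F
~M = ~F = T
~M nand K = T nand F = T
~(~M nand K) = ~T = F
((R -> K) & ~U) -> ~(~M nand K) = F -> F = T
Thus S1 is true.

S2: In symbols: (((M xor U) <-> ~R) <-> K) <-> K

M xor U = F xor F = F
~R = ~T = F
(M xor U) <-> ~R = F <-> F = T
((M xor U) <-> ~R) <-> K = T <-> F = F
(((M xor U) <-> ~R) <-> K) <-> K = F <-> F = T
Hence S2 is true.

S3: Parsed as ~R | ((M -> U) -> (K nor M))

~R = ~T = F
M -> U = F -> F = T
K nor M = F nor F = T
(M -> U) -> (K nor M) = T -> T = T
~R | ((M -> U) -> (K nor M)) = F | T = T
Thus S3 is true.

True statements: 3 (S1, S2, S3).

3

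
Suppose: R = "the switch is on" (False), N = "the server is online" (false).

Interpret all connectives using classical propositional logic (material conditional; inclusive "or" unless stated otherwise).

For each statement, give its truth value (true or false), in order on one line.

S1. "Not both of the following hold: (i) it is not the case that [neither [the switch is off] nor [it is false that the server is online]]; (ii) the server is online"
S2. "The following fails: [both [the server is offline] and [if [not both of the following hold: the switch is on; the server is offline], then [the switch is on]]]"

S1 true; S2 true

S1: This is ¬(¬R ↓ ¬N) ↑ N.

¬R = ¬F = T
¬N = ¬F = T
¬R ↓ ¬N = T ↓ T = F
¬(¬R ↓ ¬N) = ¬F = T
¬(¬R ↓ ¬N) ↑ N = T ↑ F = T
Hence S1 is true.

S2: Formalization: ¬(¬N ∧ ((R ↑ ¬N) → R))

¬N = ¬F = T
¬N = ¬F = T
R ↑ ¬N = F ↑ T = T
(R ↑ ¬N) → R = T → F = F
¬N ∧ ((R ↑ ¬N) → R) = T ∧ F = F
¬(¬N ∧ ((R ↑ ¬N) → R)) = ¬F = T
Hence S2 is true.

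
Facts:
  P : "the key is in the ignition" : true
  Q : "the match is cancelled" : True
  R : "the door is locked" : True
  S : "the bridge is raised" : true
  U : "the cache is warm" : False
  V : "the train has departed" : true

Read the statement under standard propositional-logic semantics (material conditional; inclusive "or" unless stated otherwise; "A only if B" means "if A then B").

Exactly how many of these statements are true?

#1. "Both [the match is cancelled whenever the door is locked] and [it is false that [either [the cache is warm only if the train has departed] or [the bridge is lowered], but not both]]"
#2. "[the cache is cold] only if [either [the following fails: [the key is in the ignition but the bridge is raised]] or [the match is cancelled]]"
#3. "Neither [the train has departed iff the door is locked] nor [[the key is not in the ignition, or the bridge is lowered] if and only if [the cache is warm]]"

#1: Parsed as (R -> Q) and not ((U -> V) xor not S)

R -> Q = True -> True = True
U -> V = False -> True = True
not S = not True = False
(U -> V) xor not S = True xor False = True
not ((U -> V) xor not S) = not True = False
(R -> Q) and not ((U -> V) xor not S) = True and False = False
Hence #1 is false.

#2: This is not U -> (not (P and S) or Q).

not U = not False = True
P and S = True and True = True
not (P and S) = not True = False
not (P and S) or Q = False or True = True
not U -> (not (P and S) or Q) = True -> True = True
So #2 is true.

#3: Parsed as (V iff R) nor ((not P or not S) iff U)

V iff R = True iff True = True
not P = not True = False
not S = not True = False
not P or not S = False or False = False
(not P or not S) iff U = False iff False = True
(V iff R) nor ((not P or not S) iff U) = True nor True = False
Hence #3 is false.

True statements: 1 (#2).

1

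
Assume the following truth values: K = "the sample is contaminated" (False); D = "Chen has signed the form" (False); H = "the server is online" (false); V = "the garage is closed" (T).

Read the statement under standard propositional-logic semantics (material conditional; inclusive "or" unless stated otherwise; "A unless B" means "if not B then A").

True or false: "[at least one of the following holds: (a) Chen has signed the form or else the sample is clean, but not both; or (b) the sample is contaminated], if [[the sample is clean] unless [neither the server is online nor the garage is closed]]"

True

This is (not K or (H nor V)) -> ((D xor not K) or K).

not K = not False = True
H nor V = False nor True = False
not K or (H nor V) = True or False = True
not K = not False = True
D xor not K = False xor True = True
(D xor not K) or K = True or False = True
(not K or (H nor V)) -> ((D xor not K) or K) = True -> True = True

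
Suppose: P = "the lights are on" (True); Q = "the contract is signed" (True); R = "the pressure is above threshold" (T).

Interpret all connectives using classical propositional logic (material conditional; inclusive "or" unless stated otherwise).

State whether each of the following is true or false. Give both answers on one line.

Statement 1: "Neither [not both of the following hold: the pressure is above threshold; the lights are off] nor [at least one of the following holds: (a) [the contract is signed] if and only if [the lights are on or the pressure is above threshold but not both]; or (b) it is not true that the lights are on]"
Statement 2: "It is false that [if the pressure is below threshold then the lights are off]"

Statement 1: Formalization: (R nand not P) nor ((Q iff (P xor R)) or not P)

not P = not True = False
R nand not P = True nand False = True
P xor R = True xor True = False
Q iff (P xor R) = True iff False = False
not P = not True = False
(Q iff (P xor R)) or not P = False or False = False
(R nand not P) nor ((Q iff (P xor R)) or not P) = True nor False = False
Thus Statement 1 is false.

Statement 2: Formalization: not (not R -> not P)

not R = not True = False
not P = not True = False
not R -> not P = False -> False = True
not (not R -> not P) = not True = False
Thus Statement 2 is false.

Statement 1 F, Statement 2 F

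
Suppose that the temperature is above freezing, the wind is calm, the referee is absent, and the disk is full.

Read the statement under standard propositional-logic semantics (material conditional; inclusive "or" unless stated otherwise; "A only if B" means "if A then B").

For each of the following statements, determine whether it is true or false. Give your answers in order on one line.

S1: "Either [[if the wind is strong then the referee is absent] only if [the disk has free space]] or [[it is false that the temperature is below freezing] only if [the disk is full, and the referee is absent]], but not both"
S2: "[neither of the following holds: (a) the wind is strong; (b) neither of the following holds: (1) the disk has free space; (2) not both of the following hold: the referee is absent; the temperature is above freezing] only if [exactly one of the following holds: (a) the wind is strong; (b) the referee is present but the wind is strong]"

Let Q = "the wind is strong" (F), R = "the referee is present" (F), S = "the disk is full" (T), P = "the temperature is below freezing" (F).

S1: Formalization: ((Q → ¬R) → ¬S) ⊕ (¬P → (S ∧ ¬R))

¬R = ¬F = T
Q → ¬R = F → T = T
¬S = ¬T = F
(Q → ¬R) → ¬S = T → F = F
¬P = ¬F = T
¬R = ¬F = T
S ∧ ¬R = T ∧ T = T
¬P → (S ∧ ¬R) = T → T = T
((Q → ¬R) → ¬S) ⊕ (¬P → (S ∧ ¬R)) = F ⊕ T = T
Hence S1 is true.

S2: Formalization: (Q ↓ (¬S ↓ (¬R ↑ ¬P))) → (Q ⊕ (R ∧ Q))

¬S = ¬T = F
¬R = ¬F = T
¬P = ¬F = T
¬R ↑ ¬P = T ↑ T = F
¬S ↓ (¬R ↑ ¬P) = F ↓ F = T
Q ↓ (¬S ↓ (¬R ↑ ¬P)) = F ↓ T = F
R ∧ Q = F ∧ F = F
Q ⊕ (R ∧ Q) = F ⊕ F = F
(Q ↓ (¬S ↓ (¬R ↑ ¬P))) → (Q ⊕ (R ∧ Q)) = F → F = T
Hence S2 is true.

S1 T; S2 T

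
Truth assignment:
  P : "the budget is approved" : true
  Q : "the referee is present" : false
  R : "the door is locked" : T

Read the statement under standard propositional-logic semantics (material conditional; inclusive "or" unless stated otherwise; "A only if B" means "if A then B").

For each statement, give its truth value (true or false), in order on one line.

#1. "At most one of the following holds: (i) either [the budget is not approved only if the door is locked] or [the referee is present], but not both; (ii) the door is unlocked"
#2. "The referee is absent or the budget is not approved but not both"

#1 True, #2 True

#1: Formalization: ((~P -> R) xor Q) nand ~R

~P = ~T = F
~P -> R = F -> T = T
(~P -> R) xor Q = T xor F = T
~R = ~T = F
((~P -> R) xor Q) nand ~R = T nand F = T
Hence #1 is true.

#2: Parsed as ~Q xor ~P

~Q = ~F = T
~P = ~T = F
~Q xor ~P = T xor F = T
Thus #2 is true.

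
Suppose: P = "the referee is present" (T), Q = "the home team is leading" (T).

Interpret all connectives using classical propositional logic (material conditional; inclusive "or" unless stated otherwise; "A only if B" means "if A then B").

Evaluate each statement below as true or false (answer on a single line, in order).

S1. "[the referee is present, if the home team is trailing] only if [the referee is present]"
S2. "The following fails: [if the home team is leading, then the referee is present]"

S1 T; S2 F

S1: Formalization: (¬Q → P) → P

¬Q = ¬T = F
¬Q → P = F → T = T
(¬Q → P) → P = T → T = T
So S1 is true.

S2: Formalization: ¬(Q → P)

Q → P = T → T = T
¬(Q → P) = ¬T = F
Thus S2 is false.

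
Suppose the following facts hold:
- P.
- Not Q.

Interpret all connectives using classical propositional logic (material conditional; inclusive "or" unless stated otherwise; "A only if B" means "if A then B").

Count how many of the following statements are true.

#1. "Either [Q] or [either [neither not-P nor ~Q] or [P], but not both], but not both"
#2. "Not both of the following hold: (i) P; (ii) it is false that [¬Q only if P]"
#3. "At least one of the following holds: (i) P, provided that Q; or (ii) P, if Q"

#1: Formalization: Q xor ((not P nor not Q) xor P)

not P = not True = False
not Q = not False = True
not P nor not Q = False nor True = False
(not P nor not Q) xor P = False xor True = True
Q xor ((not P nor not Q) xor P) = False xor True = True
Thus #1 is true.

#2: Formalization: P nand not (not Q -> P)

not Q = not False = True
not Q -> P = True -> True = True
not (not Q -> P) = not True = False
P nand not (not Q -> P) = True nand False = True
Hence #2 is true.

#3: Parsed as (Q -> P) or (Q -> P)

Q -> P = False -> True = True
Q -> P = False -> True = True
(Q -> P) or (Q -> P) = True or True = True
So #3 is true.

True statements: 3.

3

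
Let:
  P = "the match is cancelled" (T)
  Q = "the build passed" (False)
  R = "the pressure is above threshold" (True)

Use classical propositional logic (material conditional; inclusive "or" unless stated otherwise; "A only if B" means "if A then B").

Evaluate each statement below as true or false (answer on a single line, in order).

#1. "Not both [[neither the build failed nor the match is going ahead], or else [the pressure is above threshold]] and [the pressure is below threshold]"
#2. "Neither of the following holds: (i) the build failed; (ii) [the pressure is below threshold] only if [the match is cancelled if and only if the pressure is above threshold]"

#1 true / #2 false

#1: Formalization: ((¬Q ↓ ¬P) ∨ R) ↑ ¬R

¬Q = ¬F = T
¬P = ¬T = F
¬Q ↓ ¬P = T ↓ F = F
(¬Q ↓ ¬P) ∨ R = F ∨ T = T
¬R = ¬T = F
((¬Q ↓ ¬P) ∨ R) ↑ ¬R = T ↑ F = T
Hence #1 is true.

#2: In symbols: ¬Q ↓ (¬R → (P ↔ R))

¬Q = ¬F = T
¬R = ¬T = F
P ↔ R = T ↔ T = T
¬R → (P ↔ R) = F → T = T
¬Q ↓ (¬R → (P ↔ R)) = T ↓ T = F
Hence #2 is false.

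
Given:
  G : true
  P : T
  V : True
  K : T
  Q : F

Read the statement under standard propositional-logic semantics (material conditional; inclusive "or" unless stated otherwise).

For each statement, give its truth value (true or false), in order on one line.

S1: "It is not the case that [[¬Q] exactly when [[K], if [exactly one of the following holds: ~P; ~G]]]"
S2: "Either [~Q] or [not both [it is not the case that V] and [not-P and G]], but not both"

S1 False / S2 False

S1: This is not (not Q iff ((not P xor not G) -> K)).

not Q = not False = True
not P = not True = False
not G = not True = False
not P xor not G = False xor False = False
(not P xor not G) -> K = False -> True = True
not Q iff ((not P xor not G) -> K) = True iff True = True
not (not Q iff ((not P xor not G) -> K)) = not True = False
Thus S1 is false.

S2: Formalization: not Q xor (not V nand (not P and G))

not Q = not False = True
not V = not True = False
not P = not True = False
not P and G = False and True = False
not V nand (not P and G) = False nand False = True
not Q xor (not V nand (not P and G)) = True xor True = False
Thus S2 is false.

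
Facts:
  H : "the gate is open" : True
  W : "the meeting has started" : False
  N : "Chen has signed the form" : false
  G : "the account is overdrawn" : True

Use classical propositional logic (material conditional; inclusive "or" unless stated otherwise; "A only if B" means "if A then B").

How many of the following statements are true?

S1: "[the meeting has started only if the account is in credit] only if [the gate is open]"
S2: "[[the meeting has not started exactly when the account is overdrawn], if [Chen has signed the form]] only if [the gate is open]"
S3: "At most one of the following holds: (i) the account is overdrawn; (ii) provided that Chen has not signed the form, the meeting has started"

3

S1: Formalization: (W -> not G) -> H

not G = not True = False
W -> not G = False -> False = True
(W -> not G) -> H = True -> True = True
Hence S1 is true.

S2: This is (N -> (not W iff G)) -> H.

not W = not False = True
not W iff G = True iff True = True
N -> (not W iff G) = False -> True = True
(N -> (not W iff G)) -> H = True -> True = True
Hence S2 is true.

S3: This is G nand (not N -> W).

not N = not False = True
not N -> W = True -> False = False
G nand (not N -> W) = True nand False = True
Thus S3 is true.

3 of the 3 statements are true.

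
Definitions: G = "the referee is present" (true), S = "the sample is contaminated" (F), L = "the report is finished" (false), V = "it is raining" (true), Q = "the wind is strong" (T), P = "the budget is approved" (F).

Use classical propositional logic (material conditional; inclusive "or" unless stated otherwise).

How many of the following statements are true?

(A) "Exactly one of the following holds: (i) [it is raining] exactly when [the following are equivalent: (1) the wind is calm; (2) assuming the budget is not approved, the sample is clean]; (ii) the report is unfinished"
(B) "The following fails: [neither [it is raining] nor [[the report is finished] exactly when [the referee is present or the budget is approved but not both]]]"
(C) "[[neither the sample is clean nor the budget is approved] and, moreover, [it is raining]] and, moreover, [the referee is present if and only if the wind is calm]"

2

(A): Parsed as (V <-> (~Q <-> (~P -> ~S))) xor ~L

~Q = ~T = F
~P = ~F = T
~S = ~F = T
~P -> ~S = T -> T = T
~Q <-> (~P -> ~S) = F <-> T = F
V <-> (~Q <-> (~P -> ~S)) = T <-> F = F
~L = ~F = T
(V <-> (~Q <-> (~P -> ~S))) xor ~L = F xor T = T
Hence (A) is true.

(B): Parsed as ~(V nor (L <-> (G xor P)))

G xor P = T xor F = T
L <-> (G xor P) = F <-> T = F
V nor (L <-> (G xor P)) = T nor F = F
~(V nor (L <-> (G xor P))) = ~F = T
Hence (B) is true.

(C): This is ((~S nor P) & V) & (G <-> ~Q).

~S = ~F = T
~S nor P = T nor F = F
(~S nor P) & V = F & T = F
~Q = ~T = F
G <-> ~Q = T <-> F = F
((~S nor P) & V) & (G <-> ~Q) = F & F = F
So (C) is false.

2 of the 3 statements are true ((A), (B)).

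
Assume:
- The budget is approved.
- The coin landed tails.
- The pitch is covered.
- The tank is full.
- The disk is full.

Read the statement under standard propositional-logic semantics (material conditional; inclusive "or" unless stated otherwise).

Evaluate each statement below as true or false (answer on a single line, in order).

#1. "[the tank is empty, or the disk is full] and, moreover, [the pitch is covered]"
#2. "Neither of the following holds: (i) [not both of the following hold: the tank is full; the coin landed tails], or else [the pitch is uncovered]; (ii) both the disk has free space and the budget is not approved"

#1 T, #2 T

Let W = "the tank is full" (T), G = "the disk is full" (T), U = "the pitch is covered" (T), K = "the coin landed heads" (F), V = "the budget is approved" (T).

#1: Formalization: (¬W ∨ G) ∧ U

¬W = ¬T = F
¬W ∨ G = F ∨ T = T
(¬W ∨ G) ∧ U = T ∧ T = T
Thus #1 is true.

#2: This is ((W ↑ ¬K) ∨ ¬U) ↓ (¬G ∧ ¬V).

¬K = ¬F = T
W ↑ ¬K = T ↑ T = F
¬U = ¬T = F
(W ↑ ¬K) ∨ ¬U = F ∨ F = F
¬G = ¬T = F
¬V = ¬T = F
¬G ∧ ¬V = F ∧ F = F
((W ↑ ¬K) ∨ ¬U) ↓ (¬G ∧ ¬V) = F ↓ F = T
So #2 is true.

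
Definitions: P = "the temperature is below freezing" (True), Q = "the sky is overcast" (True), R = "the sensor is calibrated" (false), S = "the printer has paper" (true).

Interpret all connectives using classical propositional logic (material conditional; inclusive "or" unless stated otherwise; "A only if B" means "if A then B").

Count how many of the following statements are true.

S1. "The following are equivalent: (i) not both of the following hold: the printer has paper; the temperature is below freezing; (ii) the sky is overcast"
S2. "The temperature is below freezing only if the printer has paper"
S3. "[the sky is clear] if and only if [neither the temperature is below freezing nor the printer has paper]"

S1: In symbols: (S nand P) iff Q

S nand P = True nand True = False
(S nand P) iff Q = False iff True = False
So S1 is false.

S2: Formalization: P -> S

P -> S = True -> True = True
Thus S2 is true.

S3: This is not Q iff (P nor S).

not Q = not True = False
P nor S = True nor True = False
not Q iff (P nor S) = False iff False = True
Thus S3 is true.

2 of the 3 statements are true (S2, S3).

2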